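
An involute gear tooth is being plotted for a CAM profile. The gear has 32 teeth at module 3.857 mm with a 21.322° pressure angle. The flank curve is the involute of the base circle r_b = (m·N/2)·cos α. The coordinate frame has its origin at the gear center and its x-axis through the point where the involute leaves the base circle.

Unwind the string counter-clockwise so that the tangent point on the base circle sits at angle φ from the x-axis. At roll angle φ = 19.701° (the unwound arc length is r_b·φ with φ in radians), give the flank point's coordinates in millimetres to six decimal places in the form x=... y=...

pitch radius r_p = m·N/2 = 3.857·32/2 = 61.712000
base radius r_b = r_p·cos α = 61.712000·cos 21.322° = 57.487917
roll angle φ = 19.701° = 0.34384732 rad
x = r_b·(cos φ + φ·sin φ) = 57.487917·(0.94146466 + 0.34384732·0.33711169) = 60.786552
y = r_b·(sin φ − φ·cos φ) = 57.487917·(0.33711169 − 0.34384732·0.94146466) = 0.769855

x=60.786552 y=0.769855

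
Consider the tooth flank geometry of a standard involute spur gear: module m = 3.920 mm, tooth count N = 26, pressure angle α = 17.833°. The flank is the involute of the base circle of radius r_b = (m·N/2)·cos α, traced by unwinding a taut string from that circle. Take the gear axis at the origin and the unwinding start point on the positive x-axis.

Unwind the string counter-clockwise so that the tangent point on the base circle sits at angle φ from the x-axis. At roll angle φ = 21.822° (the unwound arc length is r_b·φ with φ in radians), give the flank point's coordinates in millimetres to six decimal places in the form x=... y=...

x=51.903471 y=0.880494

pitch radius r_p = m·N/2 = 3.920·26/2 = 50.960000
base radius r_b = r_p·cos α = 50.960000·cos 17.833° = 48.511533
roll angle φ = 21.822° = 0.38086575 rad
x = r_b·(cos φ + φ·sin φ) = 48.511533·(0.92834316 + 0.38086575·0.37172432) = 51.903471
y = r_b·(sin φ − φ·cos φ) = 48.511533·(0.37172432 − 0.38086575·0.92834316) = 0.880494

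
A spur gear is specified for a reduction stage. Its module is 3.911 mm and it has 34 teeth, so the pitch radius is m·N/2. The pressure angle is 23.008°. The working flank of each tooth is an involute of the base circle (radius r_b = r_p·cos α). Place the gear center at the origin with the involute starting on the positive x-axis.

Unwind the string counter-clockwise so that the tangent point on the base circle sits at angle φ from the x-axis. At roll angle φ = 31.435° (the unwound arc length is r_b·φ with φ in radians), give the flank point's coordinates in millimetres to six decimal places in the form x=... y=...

pitch radius r_p = m·N/2 = 3.911·34/2 = 66.487000
base radius r_b = r_p·cos α = 66.487000·cos 23.008° = 61.197978
roll angle φ = 31.435° = 0.54864425 rad
x = r_b·(cos φ + φ·sin φ) = 61.197978·(0.85323237 + 0.54864425·0.52153094) = 69.726977
y = r_b·(sin φ − φ·cos φ) = 61.197978·(0.52153094 − 0.54864425·0.85323237) = 3.268578

x=69.726977 y=3.268578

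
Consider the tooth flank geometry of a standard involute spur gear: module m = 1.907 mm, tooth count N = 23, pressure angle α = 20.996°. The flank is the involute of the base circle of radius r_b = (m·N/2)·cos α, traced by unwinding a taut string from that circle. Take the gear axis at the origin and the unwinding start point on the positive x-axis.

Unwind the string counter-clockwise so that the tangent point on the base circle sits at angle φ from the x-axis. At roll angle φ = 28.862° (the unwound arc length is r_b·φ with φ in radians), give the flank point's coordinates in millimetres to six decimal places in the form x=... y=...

pitch radius r_p = m·N/2 = 1.907·23/2 = 21.930500
base radius r_b = r_p·cos α = 21.930500·cos 20.996° = 20.474434
roll angle φ = 28.862° = 0.50373693 rad
x = r_b·(cos φ + φ·sin φ) = 20.474434·(0.87578486 + 0.50373693·0.48270165) = 22.909653
y = r_b·(sin φ − φ·cos φ) = 20.474434·(0.48270165 − 0.50373693·0.87578486) = 0.850436

x=22.909653 y=0.850436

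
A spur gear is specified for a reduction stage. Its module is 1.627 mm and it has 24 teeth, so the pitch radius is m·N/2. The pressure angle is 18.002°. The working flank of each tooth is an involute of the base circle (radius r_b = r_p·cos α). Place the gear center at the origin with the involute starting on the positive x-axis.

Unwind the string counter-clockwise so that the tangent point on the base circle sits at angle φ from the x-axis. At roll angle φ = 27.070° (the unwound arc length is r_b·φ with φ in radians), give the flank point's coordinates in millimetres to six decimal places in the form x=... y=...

x=20.526384 y=0.638293

pitch radius r_p = m·N/2 = 1.627·24/2 = 19.524000
base radius r_b = r_p·cos α = 19.524000·cos 18.002° = 18.568217
roll angle φ = 27.070° = 0.47246063 rad
x = r_b·(cos φ + φ·sin φ) = 18.568217·(0.89045121 + 0.47246063·0.45507873) = 20.526384
y = r_b·(sin φ − φ·cos φ) = 18.568217·(0.45507873 − 0.47246063·0.89045121) = 0.638293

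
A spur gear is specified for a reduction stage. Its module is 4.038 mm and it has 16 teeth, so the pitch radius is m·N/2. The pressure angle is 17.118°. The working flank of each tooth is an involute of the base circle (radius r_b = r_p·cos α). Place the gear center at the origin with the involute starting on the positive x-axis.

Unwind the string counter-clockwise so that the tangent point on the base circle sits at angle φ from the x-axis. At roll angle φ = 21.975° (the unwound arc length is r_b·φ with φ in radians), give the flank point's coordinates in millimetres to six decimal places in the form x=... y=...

pitch radius r_p = m·N/2 = 4.038·16/2 = 32.304000
base radius r_b = r_p·cos α = 32.304000·cos 17.118° = 30.872952
roll angle φ = 21.975° = 0.38353610 rad
x = r_b·(cos φ + φ·sin φ) = 30.872952·(0.92734722 + 0.38353610·0.37420200) = 33.060831
y = r_b·(sin φ − φ·cos φ) = 30.872952·(0.37420200 − 0.38353610·0.92734722) = 0.572102

x=33.060831 y=0.572102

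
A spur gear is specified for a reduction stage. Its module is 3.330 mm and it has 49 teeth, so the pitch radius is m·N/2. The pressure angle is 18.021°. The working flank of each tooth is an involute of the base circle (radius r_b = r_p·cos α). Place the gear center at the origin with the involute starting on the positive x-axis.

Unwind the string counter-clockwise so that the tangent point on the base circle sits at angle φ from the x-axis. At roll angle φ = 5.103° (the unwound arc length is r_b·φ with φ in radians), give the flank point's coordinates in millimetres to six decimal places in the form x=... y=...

x=77.889800 y=0.018256

pitch radius r_p = m·N/2 = 3.330·49/2 = 81.585000
base radius r_b = r_p·cos α = 81.585000·cos 18.021° = 77.582700
roll angle φ = 5.103° = 0.08906415 rad
x = r_b·(cos φ + φ·sin φ) = 77.582700·(0.99603641 + 0.08906415·0.08894645) = 77.889800
y = r_b·(sin φ − φ·cos φ) = 77.582700·(0.08894645 − 0.08906415·0.99603641) = 0.018256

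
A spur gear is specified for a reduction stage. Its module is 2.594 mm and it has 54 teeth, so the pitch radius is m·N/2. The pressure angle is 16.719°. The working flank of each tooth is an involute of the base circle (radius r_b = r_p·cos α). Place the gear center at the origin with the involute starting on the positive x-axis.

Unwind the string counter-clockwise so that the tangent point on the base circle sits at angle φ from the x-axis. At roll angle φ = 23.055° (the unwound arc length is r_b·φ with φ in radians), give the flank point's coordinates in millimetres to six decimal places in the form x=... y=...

pitch radius r_p = m·N/2 = 2.594·54/2 = 70.038000
base radius r_b = r_p·cos α = 70.038000·cos 16.719° = 67.077294
roll angle φ = 23.055° = 0.40238566 rad
x = r_b·(cos φ + φ·sin φ) = 67.077294·(0.92012935 + 0.40238566·0.39161457) = 72.289833
y = r_b·(sin φ − φ·cos φ) = 67.077294·(0.39161457 − 0.40238566·0.92012935) = 1.433288

x=72.289833 y=1.433288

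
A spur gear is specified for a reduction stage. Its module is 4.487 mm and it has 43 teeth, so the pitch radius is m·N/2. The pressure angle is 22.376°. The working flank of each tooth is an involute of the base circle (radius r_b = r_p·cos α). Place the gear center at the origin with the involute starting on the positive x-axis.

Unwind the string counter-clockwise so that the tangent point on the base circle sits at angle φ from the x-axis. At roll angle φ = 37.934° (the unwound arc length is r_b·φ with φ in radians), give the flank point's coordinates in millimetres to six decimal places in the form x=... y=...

pitch radius r_p = m·N/2 = 4.487·43/2 = 96.470500
base radius r_b = r_p·cos α = 96.470500·cos 22.376° = 89.206809
roll angle φ = 37.934° = 0.66207320 rad
x = r_b·(cos φ + φ·sin φ) = 89.206809·(0.78871942 + 0.66207320·0.61475334) = 106.667359
y = r_b·(sin φ − φ·cos φ) = 89.206809·(0.61475334 − 0.66207320·0.78871942) = 8.257281

x=106.667359 y=8.257281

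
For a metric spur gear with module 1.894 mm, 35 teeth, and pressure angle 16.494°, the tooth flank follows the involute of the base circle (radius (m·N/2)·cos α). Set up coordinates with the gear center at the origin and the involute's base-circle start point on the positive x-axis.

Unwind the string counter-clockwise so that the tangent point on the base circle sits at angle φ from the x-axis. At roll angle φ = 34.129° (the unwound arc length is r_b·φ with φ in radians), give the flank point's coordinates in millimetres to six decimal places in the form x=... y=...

pitch radius r_p = m·N/2 = 1.894·35/2 = 33.145000
base radius r_b = r_p·cos α = 33.145000·cos 16.494° = 31.781066
roll angle φ = 34.129° = 0.59566342 rad
x = r_b·(cos φ + φ·sin φ) = 31.781066·(0.82777646 + 0.59566342·0.56105804) = 36.928906
y = r_b·(sin φ − φ·cos φ) = 31.781066·(0.56105804 − 0.59566342·0.82777646) = 2.160537

x=36.928906 y=2.160537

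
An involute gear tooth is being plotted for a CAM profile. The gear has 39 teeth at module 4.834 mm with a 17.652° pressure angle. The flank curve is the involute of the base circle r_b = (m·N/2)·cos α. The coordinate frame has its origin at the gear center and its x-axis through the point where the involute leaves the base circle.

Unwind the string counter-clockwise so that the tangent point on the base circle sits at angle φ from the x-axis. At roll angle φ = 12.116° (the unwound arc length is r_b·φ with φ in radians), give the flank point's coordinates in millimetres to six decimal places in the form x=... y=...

pitch radius r_p = m·N/2 = 4.834·39/2 = 94.263000
base radius r_b = r_p·cos α = 94.263000·cos 17.652° = 89.824707
roll angle φ = 12.116° = 0.21146409 rad
x = r_b·(cos φ + φ·sin φ) = 89.824707·(0.97772466 + 0.21146409·0.20989160) = 91.810659
y = r_b·(sin φ − φ·cos φ) = 89.824707·(0.20989160 − 0.21146409·0.97772466) = 0.281865

x=91.810659 y=0.281865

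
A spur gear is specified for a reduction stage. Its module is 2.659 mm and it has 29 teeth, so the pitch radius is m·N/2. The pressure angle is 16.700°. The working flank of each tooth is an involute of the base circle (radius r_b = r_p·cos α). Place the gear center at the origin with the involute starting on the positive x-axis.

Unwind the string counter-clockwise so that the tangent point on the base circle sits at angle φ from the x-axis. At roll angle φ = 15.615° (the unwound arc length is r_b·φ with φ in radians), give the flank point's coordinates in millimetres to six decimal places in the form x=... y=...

x=38.275415 y=0.247331

pitch radius r_p = m·N/2 = 2.659·29/2 = 38.555500
base radius r_b = r_p·cos α = 38.555500·cos 16.700° = 36.929325
roll angle φ = 15.615° = 0.27253316 rad
x = r_b·(cos φ + φ·sin φ) = 36.929325·(0.96309213 + 0.27253316·0.26917197) = 38.275415
y = r_b·(sin φ − φ·cos φ) = 36.929325·(0.26917197 − 0.27253316·0.96309213) = 0.247331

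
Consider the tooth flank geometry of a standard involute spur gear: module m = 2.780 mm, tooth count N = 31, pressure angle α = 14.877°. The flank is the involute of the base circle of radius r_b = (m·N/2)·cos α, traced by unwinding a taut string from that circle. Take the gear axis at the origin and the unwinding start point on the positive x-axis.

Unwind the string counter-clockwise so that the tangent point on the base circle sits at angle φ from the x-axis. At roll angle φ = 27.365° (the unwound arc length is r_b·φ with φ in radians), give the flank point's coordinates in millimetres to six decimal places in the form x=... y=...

x=46.128029 y=1.478179

pitch radius r_p = m·N/2 = 2.780·31/2 = 43.090000
base radius r_b = r_p·cos α = 43.090000·cos 14.877° = 41.645590
roll angle φ = 27.365° = 0.47760935 rad
x = r_b·(cos φ + φ·sin φ) = 41.645590·(0.88809634 + 0.47760935·0.45965736) = 46.128029
y = r_b·(sin φ − φ·cos φ) = 41.645590·(0.45965736 − 0.47760935·0.88809634) = 1.478179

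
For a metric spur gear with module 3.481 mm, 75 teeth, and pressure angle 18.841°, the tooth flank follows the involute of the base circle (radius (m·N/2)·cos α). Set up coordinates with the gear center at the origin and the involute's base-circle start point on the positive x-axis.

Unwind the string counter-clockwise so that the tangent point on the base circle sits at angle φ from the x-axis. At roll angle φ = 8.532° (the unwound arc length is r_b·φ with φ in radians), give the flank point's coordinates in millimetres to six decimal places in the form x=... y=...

pitch radius r_p = m·N/2 = 3.481·75/2 = 130.537500
base radius r_b = r_p·cos α = 130.537500·cos 18.841° = 123.543093
roll angle φ = 8.532° = 0.14891149 rad
x = r_b·(cos φ + φ·sin φ) = 123.543093·(0.98893316 + 0.14891149·0.14836176) = 124.905270
y = r_b·(sin φ − φ·cos φ) = 123.543093·(0.14836176 − 0.14891149·0.98893316) = 0.135681

x=124.905270 y=0.135681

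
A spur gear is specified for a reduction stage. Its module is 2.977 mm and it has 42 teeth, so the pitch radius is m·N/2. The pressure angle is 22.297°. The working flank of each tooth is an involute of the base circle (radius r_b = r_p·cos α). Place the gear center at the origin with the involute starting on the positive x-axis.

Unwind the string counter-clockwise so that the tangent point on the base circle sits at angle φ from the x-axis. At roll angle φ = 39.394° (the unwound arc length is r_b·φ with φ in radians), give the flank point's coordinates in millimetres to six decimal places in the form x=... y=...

pitch radius r_p = m·N/2 = 2.977·42/2 = 62.517000
base radius r_b = r_p·cos α = 62.517000·cos 22.297° = 57.842578
roll angle φ = 39.394° = 0.68755501 rad
x = r_b·(cos φ + φ·sin φ) = 57.842578·(0.77280004 + 0.68755501·0.63464959) = 69.940731
y = r_b·(sin φ − φ·cos φ) = 57.842578·(0.63464959 − 0.68755501·0.77280004) = 5.975546

x=69.940731 y=5.975546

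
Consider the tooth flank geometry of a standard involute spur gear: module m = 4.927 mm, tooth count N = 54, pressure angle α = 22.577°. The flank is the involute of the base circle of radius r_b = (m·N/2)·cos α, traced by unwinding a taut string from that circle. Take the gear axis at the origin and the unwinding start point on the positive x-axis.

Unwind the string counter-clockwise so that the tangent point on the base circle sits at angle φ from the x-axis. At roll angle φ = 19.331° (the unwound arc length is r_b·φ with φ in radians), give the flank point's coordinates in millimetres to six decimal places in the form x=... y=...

pitch radius r_p = m·N/2 = 4.927·54/2 = 133.029000
base radius r_b = r_p·cos α = 133.029000·cos 22.577° = 122.834244
roll angle φ = 19.331° = 0.33738960 rad
x = r_b·(cos φ + φ·sin φ) = 122.834244·(0.94362199 + 0.33738960·0.33102499) = 129.627761
y = r_b·(sin φ − φ·cos φ) = 122.834244·(0.33102499 − 0.33738960·0.94362199) = 1.554682

x=129.627761 y=1.554682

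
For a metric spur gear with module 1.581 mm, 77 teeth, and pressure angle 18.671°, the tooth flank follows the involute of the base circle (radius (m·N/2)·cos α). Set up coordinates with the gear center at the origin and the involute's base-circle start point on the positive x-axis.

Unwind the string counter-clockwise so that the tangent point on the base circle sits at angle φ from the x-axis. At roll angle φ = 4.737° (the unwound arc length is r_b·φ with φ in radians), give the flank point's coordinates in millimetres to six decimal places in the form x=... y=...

pitch radius r_p = m·N/2 = 1.581·77/2 = 60.868500
base radius r_b = r_p·cos α = 60.868500·cos 18.671° = 57.665139
roll angle φ = 4.737° = 0.08267625 rad
x = r_b·(cos φ + φ·sin φ) = 57.665139·(0.99658427 + 0.08267625·0.08258209) = 57.861883
y = r_b·(sin φ − φ·cos φ) = 57.665139·(0.08258209 − 0.08267625·0.99658427) = 0.010855

x=57.861883 y=0.010855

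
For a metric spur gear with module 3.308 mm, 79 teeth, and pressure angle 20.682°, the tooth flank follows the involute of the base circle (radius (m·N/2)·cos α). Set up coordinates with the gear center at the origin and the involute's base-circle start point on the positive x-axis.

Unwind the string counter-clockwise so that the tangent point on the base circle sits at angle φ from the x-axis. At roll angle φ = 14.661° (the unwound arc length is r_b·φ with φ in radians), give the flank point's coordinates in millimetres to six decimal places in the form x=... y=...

x=126.182024 y=0.678246

pitch radius r_p = m·N/2 = 3.308·79/2 = 130.666000
base radius r_b = r_p·cos α = 130.666000·cos 20.682° = 122.245234
roll angle φ = 14.661° = 0.25588272 rad
x = r_b·(cos φ + φ·sin φ) = 122.245234·(0.96744026 + 0.25588272·0.25309949) = 126.182024
y = r_b·(sin φ − φ·cos φ) = 122.245234·(0.25309949 − 0.25588272·0.96744026) = 0.678246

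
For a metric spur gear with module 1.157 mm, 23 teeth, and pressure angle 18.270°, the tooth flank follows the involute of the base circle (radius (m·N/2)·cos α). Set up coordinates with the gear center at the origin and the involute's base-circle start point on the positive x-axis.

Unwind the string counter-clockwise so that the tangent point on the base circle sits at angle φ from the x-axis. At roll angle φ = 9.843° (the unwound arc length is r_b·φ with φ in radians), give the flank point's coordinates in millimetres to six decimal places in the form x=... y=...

pitch radius r_p = m·N/2 = 1.157·23/2 = 13.305500
base radius r_b = r_p·cos α = 13.305500·cos 18.270° = 12.634766
roll angle φ = 9.843° = 0.17179276 rad
x = r_b·(cos φ + φ·sin φ) = 12.634766·(0.98527988 + 0.17179276·0.17094899) = 12.819836
y = r_b·(sin φ − φ·cos φ) = 12.634766·(0.17094899 − 0.17179276·0.98527988) = 0.021290

x=12.819836 y=0.021290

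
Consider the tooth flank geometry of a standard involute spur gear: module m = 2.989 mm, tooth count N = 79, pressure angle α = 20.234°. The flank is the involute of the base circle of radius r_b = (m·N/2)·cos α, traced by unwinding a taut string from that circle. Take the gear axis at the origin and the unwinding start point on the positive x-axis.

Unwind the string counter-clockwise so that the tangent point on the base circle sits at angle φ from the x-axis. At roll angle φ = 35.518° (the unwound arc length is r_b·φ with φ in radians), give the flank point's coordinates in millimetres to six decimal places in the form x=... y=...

pitch radius r_p = m·N/2 = 2.989·79/2 = 118.065500
base radius r_b = r_p·cos α = 118.065500·cos 20.234° = 110.779436
roll angle φ = 35.518° = 0.61990604 rad
x = r_b·(cos φ + φ·sin φ) = 110.779436·(0.81393304 + 0.61990604·0.58095869) = 130.063128
y = r_b·(sin φ − φ·cos φ) = 110.779436·(0.58095869 − 0.61990604·0.81393304) = 8.463181

x=130.063128 y=8.463181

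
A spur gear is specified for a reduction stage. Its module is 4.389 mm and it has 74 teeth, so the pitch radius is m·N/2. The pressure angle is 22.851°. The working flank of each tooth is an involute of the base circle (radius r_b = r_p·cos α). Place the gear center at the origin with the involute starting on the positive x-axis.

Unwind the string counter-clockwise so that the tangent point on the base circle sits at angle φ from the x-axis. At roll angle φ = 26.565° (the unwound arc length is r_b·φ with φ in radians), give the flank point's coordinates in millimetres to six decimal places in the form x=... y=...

x=164.878678 y=4.865714

pitch radius r_p = m·N/2 = 4.389·74/2 = 162.393000
base radius r_b = r_p·cos α = 162.393000·cos 22.851° = 149.648049
roll angle φ = 26.565° = 0.46364672 rad
x = r_b·(cos φ + φ·sin φ) = 149.648049·(0.89442759 + 0.46364672·0.44721280) = 164.878678
y = r_b·(sin φ − φ·cos φ) = 149.648049·(0.44721280 − 0.46364672·0.89442759) = 4.865714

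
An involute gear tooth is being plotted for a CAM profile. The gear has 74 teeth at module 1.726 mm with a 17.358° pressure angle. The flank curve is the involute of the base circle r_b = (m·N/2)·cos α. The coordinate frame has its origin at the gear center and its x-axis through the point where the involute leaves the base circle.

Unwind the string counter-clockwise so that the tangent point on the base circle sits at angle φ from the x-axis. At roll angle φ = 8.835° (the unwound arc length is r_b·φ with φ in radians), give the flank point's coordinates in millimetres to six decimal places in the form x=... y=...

x=61.674042 y=0.074319

pitch radius r_p = m·N/2 = 1.726·74/2 = 63.862000
base radius r_b = r_p·cos α = 63.862000·cos 17.358° = 60.953679
roll angle φ = 8.835° = 0.15419984 rad
x = r_b·(cos φ + φ·sin φ) = 60.953679·(0.98813474 + 0.15419984·0.15358948) = 61.674042
y = r_b·(sin φ − φ·cos φ) = 60.953679·(0.15358948 − 0.15419984·0.98813474) = 0.074319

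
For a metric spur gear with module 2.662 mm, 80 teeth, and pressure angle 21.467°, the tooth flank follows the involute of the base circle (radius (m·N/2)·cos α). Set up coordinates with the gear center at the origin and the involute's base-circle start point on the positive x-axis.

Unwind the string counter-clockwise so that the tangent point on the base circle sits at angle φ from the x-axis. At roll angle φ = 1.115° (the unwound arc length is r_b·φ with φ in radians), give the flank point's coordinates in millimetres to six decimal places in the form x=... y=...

pitch radius r_p = m·N/2 = 2.662·80/2 = 106.480000
base radius r_b = r_p·cos α = 106.480000·cos 21.467° = 99.093323
roll angle φ = 1.115° = 0.01946042 rad
x = r_b·(cos φ + φ·sin φ) = 99.093323·(0.99981065 + 0.01946042·0.01945919) = 99.112085
y = r_b·(sin φ − φ·cos φ) = 99.093323·(0.01945919 − 0.01946042·0.99981065) = 0.000243

x=99.112085 y=0.000243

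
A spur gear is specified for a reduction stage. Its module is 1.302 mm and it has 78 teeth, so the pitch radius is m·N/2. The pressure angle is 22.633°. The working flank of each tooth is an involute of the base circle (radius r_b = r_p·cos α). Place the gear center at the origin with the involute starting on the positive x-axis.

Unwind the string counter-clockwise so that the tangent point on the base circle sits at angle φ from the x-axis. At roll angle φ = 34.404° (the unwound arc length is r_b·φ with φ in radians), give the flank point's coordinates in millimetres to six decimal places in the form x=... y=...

pitch radius r_p = m·N/2 = 1.302·78/2 = 50.778000
base radius r_b = r_p·cos α = 50.778000·cos 22.633° = 46.867522
roll angle φ = 34.404° = 0.60046308 rad
x = r_b·(cos φ + φ·sin φ) = 46.867522·(0.82507405 + 0.60046308·0.56502461) = 54.570221
y = r_b·(sin φ − φ·cos φ) = 46.867522·(0.56502461 − 0.60046308·0.82507405) = 3.261891

x=54.570221 y=3.261891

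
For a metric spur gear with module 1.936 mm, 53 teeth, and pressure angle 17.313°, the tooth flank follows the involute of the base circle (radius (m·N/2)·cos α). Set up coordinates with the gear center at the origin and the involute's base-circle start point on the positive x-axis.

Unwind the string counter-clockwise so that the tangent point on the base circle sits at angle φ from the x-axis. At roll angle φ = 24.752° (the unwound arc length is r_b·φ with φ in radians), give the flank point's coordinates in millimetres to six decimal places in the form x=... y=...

pitch radius r_p = m·N/2 = 1.936·53/2 = 51.304000
base radius r_b = r_p·cos α = 51.304000·cos 17.313° = 48.979585
roll angle φ = 24.752° = 0.43200390 rad
x = r_b·(cos φ + φ·sin φ) = 48.979585·(0.90812856 + 0.43200390·0.41869144) = 53.339008
y = r_b·(sin φ − φ·cos φ) = 48.979585·(0.41869144 − 0.43200390·0.90812856) = 1.291903

x=53.339008 y=1.291903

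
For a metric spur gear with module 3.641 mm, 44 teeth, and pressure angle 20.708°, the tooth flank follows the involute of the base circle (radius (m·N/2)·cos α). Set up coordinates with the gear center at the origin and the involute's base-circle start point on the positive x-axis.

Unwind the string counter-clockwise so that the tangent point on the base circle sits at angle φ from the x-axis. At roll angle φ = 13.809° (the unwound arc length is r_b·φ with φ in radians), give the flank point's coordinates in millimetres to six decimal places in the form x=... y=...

x=77.071627 y=0.347625

pitch radius r_p = m·N/2 = 3.641·44/2 = 80.102000
base radius r_b = r_p·cos α = 80.102000·cos 20.708° = 74.926984
roll angle φ = 13.809° = 0.24101252 rad
x = r_b·(cos φ + φ·sin φ) = 74.926984·(0.97109680 + 0.24101252·0.23868600) = 77.071627
y = r_b·(sin φ − φ·cos φ) = 74.926984·(0.23868600 − 0.24101252·0.97109680) = 0.347625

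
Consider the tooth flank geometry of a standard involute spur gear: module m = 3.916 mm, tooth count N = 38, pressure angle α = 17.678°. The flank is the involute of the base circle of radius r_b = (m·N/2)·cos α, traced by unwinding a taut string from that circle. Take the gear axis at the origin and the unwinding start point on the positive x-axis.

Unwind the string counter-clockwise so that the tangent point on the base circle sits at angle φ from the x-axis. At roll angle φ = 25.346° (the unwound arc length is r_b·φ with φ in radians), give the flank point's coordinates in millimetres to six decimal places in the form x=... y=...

x=77.491190 y=2.005878

pitch radius r_p = m·N/2 = 3.916·38/2 = 74.404000
base radius r_b = r_p·cos α = 74.404000·cos 17.678° = 70.890506
roll angle φ = 25.346° = 0.44237115 rad
x = r_b·(cos φ + φ·sin φ) = 70.890506·(0.90373915 + 0.44237115·0.42808357) = 77.491190
y = r_b·(sin φ − φ·cos φ) = 70.890506·(0.42808357 − 0.44237115·0.90373915) = 2.005878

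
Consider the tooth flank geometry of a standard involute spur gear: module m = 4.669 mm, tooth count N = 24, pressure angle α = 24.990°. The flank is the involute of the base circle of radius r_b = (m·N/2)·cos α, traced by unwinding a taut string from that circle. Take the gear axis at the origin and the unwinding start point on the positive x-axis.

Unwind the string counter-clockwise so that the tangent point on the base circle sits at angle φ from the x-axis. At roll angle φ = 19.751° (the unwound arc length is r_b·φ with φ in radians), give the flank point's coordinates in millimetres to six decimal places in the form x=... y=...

pitch radius r_p = m·N/2 = 4.669·24/2 = 56.028000
base radius r_b = r_p·cos α = 56.028000·cos 24.990° = 50.782745
roll angle φ = 19.751° = 0.34471998 rad
x = r_b·(cos φ + φ·sin φ) = 50.782745·(0.94117012 + 0.34471998·0.33793314) = 53.711001
y = r_b·(sin φ − φ·cos φ) = 50.782745·(0.33793314 − 0.34471998·0.94117012) = 0.685212

x=53.711001 y=0.685212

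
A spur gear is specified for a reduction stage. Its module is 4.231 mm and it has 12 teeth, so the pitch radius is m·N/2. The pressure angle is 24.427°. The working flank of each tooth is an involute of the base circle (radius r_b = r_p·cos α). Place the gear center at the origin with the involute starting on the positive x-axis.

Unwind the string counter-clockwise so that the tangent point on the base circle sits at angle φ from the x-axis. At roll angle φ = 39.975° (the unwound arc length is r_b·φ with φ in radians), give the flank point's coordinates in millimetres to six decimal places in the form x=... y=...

pitch radius r_p = m·N/2 = 4.231·12/2 = 25.386000
base radius r_b = r_p·cos α = 25.386000·cos 24.427° = 23.113671
roll angle φ = 39.975° = 0.69769537 rad
x = r_b·(cos φ + φ·sin φ) = 23.113671·(0.76632484 + 0.69769537·0.64245330) = 28.072976
y = r_b·(sin φ − φ·cos φ) = 23.113671·(0.64245330 − 0.69769537·0.76632484) = 2.491469

x=28.072976 y=2.491469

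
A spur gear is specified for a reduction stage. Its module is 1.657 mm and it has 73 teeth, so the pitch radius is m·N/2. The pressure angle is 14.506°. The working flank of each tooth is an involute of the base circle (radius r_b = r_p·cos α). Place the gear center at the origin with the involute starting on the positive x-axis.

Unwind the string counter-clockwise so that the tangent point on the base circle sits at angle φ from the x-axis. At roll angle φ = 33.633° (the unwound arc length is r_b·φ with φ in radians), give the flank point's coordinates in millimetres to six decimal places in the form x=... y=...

pitch radius r_p = m·N/2 = 1.657·73/2 = 60.480500
base radius r_b = r_p·cos α = 60.480500·cos 14.506° = 58.552467
roll angle φ = 33.633° = 0.58700659 rad
x = r_b·(cos φ + φ·sin φ) = 58.552467·(0.83260237 + 0.58700659·0.55387119) = 67.787855
y = r_b·(sin φ − φ·cos φ) = 58.552467·(0.55387119 − 0.58700659·0.83260237) = 3.813411

x=67.787855 y=3.813411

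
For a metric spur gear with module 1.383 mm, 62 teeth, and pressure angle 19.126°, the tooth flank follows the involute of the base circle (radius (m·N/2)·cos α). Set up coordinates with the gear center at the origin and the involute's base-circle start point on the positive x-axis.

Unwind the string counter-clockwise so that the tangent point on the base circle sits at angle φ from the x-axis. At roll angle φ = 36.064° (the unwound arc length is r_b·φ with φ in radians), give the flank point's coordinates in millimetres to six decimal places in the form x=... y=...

x=47.753082 y=3.235576

pitch radius r_p = m·N/2 = 1.383·62/2 = 42.873000
base radius r_b = r_p·cos α = 42.873000·cos 19.126° = 40.506424
roll angle φ = 36.064° = 0.62943554 rad
x = r_b·(cos φ + φ·sin φ) = 40.506424·(0.80835993 + 0.62943554·0.58868857) = 47.753082
y = r_b·(sin φ − φ·cos φ) = 40.506424·(0.58868857 − 0.62943554·0.80835993) = 3.235576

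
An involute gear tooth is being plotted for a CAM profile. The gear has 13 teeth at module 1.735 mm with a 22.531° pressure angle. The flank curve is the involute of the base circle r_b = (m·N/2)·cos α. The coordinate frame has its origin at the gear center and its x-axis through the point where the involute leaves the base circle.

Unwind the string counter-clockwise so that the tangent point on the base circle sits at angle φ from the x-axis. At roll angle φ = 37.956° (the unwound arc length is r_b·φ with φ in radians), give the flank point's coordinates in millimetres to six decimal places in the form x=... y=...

x=12.457679 y=0.965835

pitch radius r_p = m·N/2 = 1.735·13/2 = 11.277500
base radius r_b = r_p·cos α = 11.277500·cos 22.531° = 10.416715
roll angle φ = 37.956° = 0.66245717 rad
x = r_b·(cos φ + φ·sin φ) = 10.416715·(0.78848332 + 0.66245717·0.61505615) = 12.457679
y = r_b·(sin φ − φ·cos φ) = 10.416715·(0.61505615 − 0.66245717·0.78848332) = 0.965835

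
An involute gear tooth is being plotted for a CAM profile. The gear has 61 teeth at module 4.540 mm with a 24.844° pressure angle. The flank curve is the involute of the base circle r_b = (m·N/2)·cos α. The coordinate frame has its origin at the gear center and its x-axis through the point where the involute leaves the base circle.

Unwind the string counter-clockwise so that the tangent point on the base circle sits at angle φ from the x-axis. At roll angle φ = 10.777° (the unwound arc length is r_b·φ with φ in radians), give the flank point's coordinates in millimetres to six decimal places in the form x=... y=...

pitch radius r_p = m·N/2 = 4.540·61/2 = 138.470000
base radius r_b = r_p·cos α = 138.470000·cos 24.844° = 125.655307
roll angle φ = 10.777° = 0.18809413 rad
x = r_b·(cos φ + φ·sin φ) = 125.655307·(0.98236239 + 0.18809413·0.18698698) = 127.858490
y = r_b·(sin φ − φ·cos φ) = 125.655307·(0.18698698 − 0.18809413·0.98236239) = 0.277746

x=127.858490 y=0.277746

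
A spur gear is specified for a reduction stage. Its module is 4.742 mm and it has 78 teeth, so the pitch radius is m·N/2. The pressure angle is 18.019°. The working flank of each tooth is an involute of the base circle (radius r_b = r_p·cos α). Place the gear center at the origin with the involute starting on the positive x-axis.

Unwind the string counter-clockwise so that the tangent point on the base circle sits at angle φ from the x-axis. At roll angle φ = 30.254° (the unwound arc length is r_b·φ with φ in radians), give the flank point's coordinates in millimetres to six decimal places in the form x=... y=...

pitch radius r_p = m·N/2 = 4.742·78/2 = 184.938000
base radius r_b = r_p·cos α = 184.938000·cos 18.019° = 175.867529
roll angle φ = 30.254° = 0.52803191 rad
x = r_b·(cos φ + φ·sin φ) = 175.867529·(0.86380033 + 0.52803191·0.50383428) = 198.702330
y = r_b·(sin φ − φ·cos φ) = 175.867529·(0.50383428 − 0.52803191·0.86380033) = 8.392423

x=198.702330 y=8.392423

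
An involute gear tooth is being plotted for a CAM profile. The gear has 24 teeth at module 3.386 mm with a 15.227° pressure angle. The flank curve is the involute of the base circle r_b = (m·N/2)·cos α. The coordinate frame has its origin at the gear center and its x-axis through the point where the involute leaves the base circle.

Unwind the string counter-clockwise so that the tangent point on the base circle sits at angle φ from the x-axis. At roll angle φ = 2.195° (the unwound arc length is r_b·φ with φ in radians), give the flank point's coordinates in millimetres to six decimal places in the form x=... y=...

pitch radius r_p = m·N/2 = 3.386·24/2 = 40.632000
base radius r_b = r_p·cos α = 40.632000·cos 15.227° = 39.205526
roll angle φ = 2.195° = 0.03830998 rad
x = r_b·(cos φ + φ·sin φ) = 39.205526·(0.99926626 + 0.03830998·0.03830061) = 39.234285
y = r_b·(sin φ − φ·cos φ) = 39.205526·(0.03830061 − 0.03830998·0.99926626) = 0.000735

x=39.234285 y=0.000735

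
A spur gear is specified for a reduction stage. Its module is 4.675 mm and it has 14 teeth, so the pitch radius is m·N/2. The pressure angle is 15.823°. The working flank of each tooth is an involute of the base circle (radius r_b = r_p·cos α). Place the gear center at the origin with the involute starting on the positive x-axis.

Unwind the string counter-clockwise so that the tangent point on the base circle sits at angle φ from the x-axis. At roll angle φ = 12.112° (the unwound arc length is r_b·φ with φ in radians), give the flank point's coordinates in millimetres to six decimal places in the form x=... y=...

pitch radius r_p = m·N/2 = 4.675·14/2 = 32.725000
base radius r_b = r_p·cos α = 32.725000·cos 15.823° = 31.485004
roll angle φ = 12.112° = 0.21139428 rad
x = r_b·(cos φ + φ·sin φ) = 31.485004·(0.97773931 + 0.21139428·0.20982334) = 32.180658
y = r_b·(sin φ − φ·cos φ) = 31.485004·(0.20982334 − 0.21139428·0.97773931) = 0.098701

x=32.180658 y=0.098701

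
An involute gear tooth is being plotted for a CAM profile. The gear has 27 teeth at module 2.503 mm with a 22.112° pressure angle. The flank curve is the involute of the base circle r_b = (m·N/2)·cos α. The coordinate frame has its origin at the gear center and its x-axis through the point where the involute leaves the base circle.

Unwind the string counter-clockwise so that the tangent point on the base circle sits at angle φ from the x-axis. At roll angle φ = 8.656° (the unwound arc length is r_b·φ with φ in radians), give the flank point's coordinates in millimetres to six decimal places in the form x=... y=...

pitch radius r_p = m·N/2 = 2.503·27/2 = 33.790500
base radius r_b = r_p·cos α = 33.790500·cos 22.112° = 31.305202
roll angle φ = 8.656° = 0.15107570 rad
x = r_b·(cos φ + φ·sin φ) = 31.305202·(0.98860976 + 0.15107570·0.15050167) = 31.660419
y = r_b·(sin φ − φ·cos φ) = 31.305202·(0.15050167 − 0.15107570·0.98860976) = 0.035899

x=31.660419 y=0.035899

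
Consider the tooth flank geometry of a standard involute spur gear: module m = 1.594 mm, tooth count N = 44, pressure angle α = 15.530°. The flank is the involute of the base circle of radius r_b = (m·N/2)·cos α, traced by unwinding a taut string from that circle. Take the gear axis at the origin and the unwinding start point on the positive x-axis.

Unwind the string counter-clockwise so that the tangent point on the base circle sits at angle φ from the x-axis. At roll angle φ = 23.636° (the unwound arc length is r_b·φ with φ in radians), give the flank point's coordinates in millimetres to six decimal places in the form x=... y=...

pitch radius r_p = m·N/2 = 1.594·44/2 = 35.068000
base radius r_b = r_p·cos α = 35.068000·cos 15.530° = 33.787681
roll angle φ = 23.636° = 0.41252602 rad
x = r_b·(cos φ + φ·sin φ) = 33.787681·(0.91611100 + 0.41252602·0.40092472) = 36.541475
y = r_b·(sin φ − φ·cos φ) = 33.787681·(0.40092472 − 0.41252602·0.91611100) = 0.777289

x=36.541475 y=0.777289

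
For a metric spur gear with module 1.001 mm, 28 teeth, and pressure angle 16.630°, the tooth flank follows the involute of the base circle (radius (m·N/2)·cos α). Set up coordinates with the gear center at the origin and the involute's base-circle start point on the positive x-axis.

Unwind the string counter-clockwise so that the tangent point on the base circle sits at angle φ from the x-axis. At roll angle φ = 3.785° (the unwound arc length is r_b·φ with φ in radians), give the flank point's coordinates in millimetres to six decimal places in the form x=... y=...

x=13.457102 y=0.001290

pitch radius r_p = m·N/2 = 1.001·28/2 = 14.014000
base radius r_b = r_p·cos α = 14.014000·cos 16.630° = 13.427834
roll angle φ = 3.785° = 0.06606071 rad
x = r_b·(cos φ + φ·sin φ) = 13.427834·(0.99781878 + 0.06606071·0.06601267) = 13.457102
y = r_b·(sin φ − φ·cos φ) = 13.427834·(0.06601267 − 0.06606071·0.99781878) = 0.001290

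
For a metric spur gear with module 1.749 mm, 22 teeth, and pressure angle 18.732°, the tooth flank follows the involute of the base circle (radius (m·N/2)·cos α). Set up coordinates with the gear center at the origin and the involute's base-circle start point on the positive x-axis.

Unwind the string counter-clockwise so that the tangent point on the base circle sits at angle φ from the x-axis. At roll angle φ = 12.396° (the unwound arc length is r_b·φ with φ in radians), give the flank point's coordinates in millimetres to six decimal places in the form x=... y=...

pitch radius r_p = m·N/2 = 1.749·22/2 = 19.239000
base radius r_b = r_p·cos α = 19.239000·cos 18.732° = 18.219931
roll angle φ = 12.396° = 0.21635101 rad
x = r_b·(cos φ + φ·sin φ) = 18.219931·(0.97668727 + 0.21635101·0.21466714) = 18.641371
y = r_b·(sin φ − φ·cos φ) = 18.219931·(0.21466714 − 0.21635101·0.97668727) = 0.061216

x=18.641371 y=0.061216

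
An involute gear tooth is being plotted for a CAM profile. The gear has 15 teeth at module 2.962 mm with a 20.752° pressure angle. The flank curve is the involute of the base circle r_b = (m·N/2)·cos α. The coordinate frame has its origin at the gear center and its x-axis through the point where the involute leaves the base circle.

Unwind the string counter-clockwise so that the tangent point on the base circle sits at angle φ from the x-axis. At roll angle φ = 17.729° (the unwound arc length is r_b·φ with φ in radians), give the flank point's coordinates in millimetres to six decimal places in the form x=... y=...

pitch radius r_p = m·N/2 = 2.962·15/2 = 22.215000
base radius r_b = r_p·cos α = 22.215000·cos 20.752° = 20.773754
roll angle φ = 17.729° = 0.30942942 rad
x = r_b·(cos φ + φ·sin φ) = 20.773754·(0.95250747 + 0.30942942·0.30451521) = 21.744583
y = r_b·(sin φ − φ·cos φ) = 20.773754·(0.30451521 − 0.30942942·0.95250747) = 0.203196

x=21.744583 y=0.203196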